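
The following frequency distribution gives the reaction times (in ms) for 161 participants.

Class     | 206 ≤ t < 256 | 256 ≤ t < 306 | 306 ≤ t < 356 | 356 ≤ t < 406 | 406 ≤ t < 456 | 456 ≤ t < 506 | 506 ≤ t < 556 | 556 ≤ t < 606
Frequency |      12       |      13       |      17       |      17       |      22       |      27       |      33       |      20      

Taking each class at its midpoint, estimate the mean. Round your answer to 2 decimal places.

Midpoints: 231, 281, 331, 381, 431, 481, 531, 581
Σfm = 12×231 + 13×281 + 17×331 + 17×381 + 22×431 + 27×481 + 33×531 + 20×581 = 70141
n = Σf = 161
Mean = 70141 / 161 = 435.6584

435.66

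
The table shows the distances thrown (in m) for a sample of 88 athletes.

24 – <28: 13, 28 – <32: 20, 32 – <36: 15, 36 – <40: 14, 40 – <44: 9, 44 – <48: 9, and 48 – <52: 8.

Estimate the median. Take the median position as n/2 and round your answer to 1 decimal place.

34.9

Cumulative frequencies: 13, 33, 48, 62, 71, 80, 88
n = 88; position = n/2 = 44.
This falls in the class 32 – <36: L = 32, F = 33, f = 15, h = 4.
Median ≈ 32 + ((44 − 33) / 15) × 4 = 34.9333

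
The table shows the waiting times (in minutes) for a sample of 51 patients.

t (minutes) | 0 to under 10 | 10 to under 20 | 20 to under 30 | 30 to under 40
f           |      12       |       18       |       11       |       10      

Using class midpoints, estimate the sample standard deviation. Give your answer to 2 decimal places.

10.58

Midpoints: 5, 15, 25, 35
n = 51, Σfm = 955, mean = 18.7255
Σfm² = 23475
Σf(m − x̄)² = Σfm² − (Σfm)²/n = 23475 − 955²/51 = 5592.1569
Sample variance = 5592.1569 / 50 = 111.8431
Standard deviation = √111.8431 = 10.5756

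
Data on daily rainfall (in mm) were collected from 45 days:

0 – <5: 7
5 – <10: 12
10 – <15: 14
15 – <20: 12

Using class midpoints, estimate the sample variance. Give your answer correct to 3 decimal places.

Midpoints: 2.5, 7.5, 12.5, 17.5
n = 45, Σfm = 492.5, mean = 10.9444
Σfm² = 6581.25
Σf(m − x̄)² = Σfm² − (Σfm)²/n = 6581.25 − 492.5²/45 = 1191.1111
Sample variance = 1191.1111 / 44 = 27.0707

27.071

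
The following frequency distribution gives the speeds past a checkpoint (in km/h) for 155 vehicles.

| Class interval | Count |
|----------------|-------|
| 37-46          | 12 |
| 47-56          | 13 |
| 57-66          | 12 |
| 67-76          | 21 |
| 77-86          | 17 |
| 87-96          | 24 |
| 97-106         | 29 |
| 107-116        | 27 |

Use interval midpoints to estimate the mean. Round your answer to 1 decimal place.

83.5

Midpoints: 41.5, 51.5, 61.5, 71.5, 81.5, 91.5, 101.5, 111.5
Σfm = 12×41.5 + 13×51.5 + 12×61.5 + 21×71.5 + 17×81.5 + 24×91.5 + 29×101.5 + 27×111.5 = 12942.5
n = Σf = 155
Mean = 12942.5 / 155 = 83.5000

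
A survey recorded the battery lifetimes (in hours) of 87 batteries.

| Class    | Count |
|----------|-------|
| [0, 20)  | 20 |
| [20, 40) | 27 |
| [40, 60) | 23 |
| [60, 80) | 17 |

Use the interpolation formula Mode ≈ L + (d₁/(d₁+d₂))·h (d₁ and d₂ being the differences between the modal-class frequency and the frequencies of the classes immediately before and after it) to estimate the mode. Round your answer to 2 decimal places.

32.73

Modal class: [20, 40) (highest frequency 27).
d₁ = 27 − 20 = 7, d₂ = 27 − 23 = 4
Mode ≈ 20 + (7/(7+4)) × 20 = 20 + 12.7273 = 32.7273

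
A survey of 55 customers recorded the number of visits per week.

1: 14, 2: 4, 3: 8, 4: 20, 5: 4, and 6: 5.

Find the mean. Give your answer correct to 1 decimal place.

Values: 1, 2, 3, 4, 5, 6
Σfx = 14×1 + 4×2 + 8×3 + 20×4 + 4×5 + 5×6 = 176
n = Σf = 55
Mean = 176 / 55 = 3.2000

3.2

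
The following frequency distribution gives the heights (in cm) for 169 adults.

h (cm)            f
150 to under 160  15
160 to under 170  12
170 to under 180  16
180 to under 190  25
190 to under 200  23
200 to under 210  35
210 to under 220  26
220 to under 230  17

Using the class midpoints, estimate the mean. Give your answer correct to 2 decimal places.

Midpoints: 155, 165, 175, 185, 195, 205, 215, 225
Σfm = 15×155 + 12×165 + 16×175 + 25×185 + 23×195 + 35×205 + 26×215 + 17×225 = 32805
n = Σf = 169
Mean = 32805 / 169 = 194.1124

194.11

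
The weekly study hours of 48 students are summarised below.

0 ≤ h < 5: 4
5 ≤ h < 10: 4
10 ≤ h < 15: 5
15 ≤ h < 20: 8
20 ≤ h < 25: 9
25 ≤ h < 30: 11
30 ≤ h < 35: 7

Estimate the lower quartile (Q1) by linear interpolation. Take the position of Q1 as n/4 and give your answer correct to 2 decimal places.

14.00

Cumulative frequencies: 4, 8, 13, 21, 30, 41, 48
n = 48; position = n/4 = 12.
This falls in the class 10 ≤ h < 15: L = 10, F = 8, f = 5, h = 5.
Lower quartile ≈ 10 + ((12 − 8) / 5) × 5 = 14.0000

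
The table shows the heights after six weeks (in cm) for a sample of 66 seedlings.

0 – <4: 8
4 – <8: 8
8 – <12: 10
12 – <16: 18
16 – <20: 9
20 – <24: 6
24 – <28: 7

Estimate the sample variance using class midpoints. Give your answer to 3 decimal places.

51.454

Midpoints: 2, 6, 10, 14, 18, 22, 26
n = 66, Σfm = 892, mean = 13.5152
Σfm² = 15400
Σf(m − x̄)² = Σfm² − (Σfm)²/n = 15400 − 892²/66 = 3344.4848
Sample variance = 3344.4848 / 65 = 51.4536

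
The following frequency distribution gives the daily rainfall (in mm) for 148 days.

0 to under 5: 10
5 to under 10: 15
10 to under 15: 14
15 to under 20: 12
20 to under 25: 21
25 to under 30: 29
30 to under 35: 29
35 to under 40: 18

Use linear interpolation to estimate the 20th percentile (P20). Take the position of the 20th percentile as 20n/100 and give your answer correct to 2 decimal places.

11.64

Cumulative frequencies: 10, 25, 39, 51, 72, 101, 130, 148
n = 148; position = 20n/100 = 29.6.
This falls in the class 10 to under 15: L = 10, F = 25, f = 14, h = 5.
20th percentile ≈ 10 + ((29.6 − 25) / 14) × 5 = 11.6429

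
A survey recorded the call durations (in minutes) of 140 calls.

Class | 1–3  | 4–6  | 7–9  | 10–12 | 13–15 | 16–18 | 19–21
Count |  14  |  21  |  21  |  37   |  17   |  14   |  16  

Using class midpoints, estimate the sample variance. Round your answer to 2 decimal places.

28.94

Midpoints: 2, 5, 8, 11, 14, 17, 20
n = 140, Σfm = 1504, mean = 10.7429
Σfm² = 20180
Σf(m − x̄)² = Σfm² − (Σfm)²/n = 20180 − 1504²/140 = 4022.7429
Sample variance = 4022.7429 / 139 = 28.9406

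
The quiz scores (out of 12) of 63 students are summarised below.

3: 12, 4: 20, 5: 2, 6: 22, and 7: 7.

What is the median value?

Cumulative frequencies: 12, 32, 34, 56, 63
n = 63, so the median is the value in position (n+1)/2 = 32.
Position 32 falls at value 4.

4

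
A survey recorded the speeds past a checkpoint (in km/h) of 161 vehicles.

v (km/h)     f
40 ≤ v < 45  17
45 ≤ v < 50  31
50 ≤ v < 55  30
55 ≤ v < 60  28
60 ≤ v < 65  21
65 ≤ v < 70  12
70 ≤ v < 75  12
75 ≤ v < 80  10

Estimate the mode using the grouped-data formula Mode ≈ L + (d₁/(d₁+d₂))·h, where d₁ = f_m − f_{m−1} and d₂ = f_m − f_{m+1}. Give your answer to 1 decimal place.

Modal class: 45 ≤ v < 50 (highest frequency 31).
d₁ = 31 − 17 = 14, d₂ = 31 − 30 = 1
Mode ≈ 45 + (14/(14+1)) × 5 = 45 + 4.6667 = 49.6667

49.7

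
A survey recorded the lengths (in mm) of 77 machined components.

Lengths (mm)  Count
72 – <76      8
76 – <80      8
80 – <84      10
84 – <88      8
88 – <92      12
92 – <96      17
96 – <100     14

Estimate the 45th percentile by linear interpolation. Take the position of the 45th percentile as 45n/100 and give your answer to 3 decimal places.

88.217

Cumulative frequencies: 8, 16, 26, 34, 46, 63, 77
n = 77; position = 45n/100 = 34.65.
This falls in the class 88 – <92: L = 88, F = 34, f = 12, h = 4.
45th percentile ≈ 88 + ((34.65 − 34) / 12) × 4 = 88.2167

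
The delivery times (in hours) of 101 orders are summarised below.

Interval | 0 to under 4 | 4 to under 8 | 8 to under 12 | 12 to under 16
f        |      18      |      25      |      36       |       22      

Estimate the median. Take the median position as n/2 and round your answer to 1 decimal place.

8.8

Cumulative frequencies: 18, 43, 79, 101
n = 101; position = n/2 = 50.5.
This falls in the class 8 to under 12: L = 8, F = 43, f = 36, h = 4.
Median ≈ 8 + ((50.5 − 43) / 36) × 4 = 8.8333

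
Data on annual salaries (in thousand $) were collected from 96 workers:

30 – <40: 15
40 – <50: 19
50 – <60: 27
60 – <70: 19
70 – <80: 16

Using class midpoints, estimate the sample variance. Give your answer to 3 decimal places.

170.482

Midpoints: 35, 45, 55, 65, 75
n = 96, Σfm = 5300, mean = 55.2083
Σfm² = 308800
Σf(m − x̄)² = Σfm² − (Σfm)²/n = 308800 − 5300²/96 = 16195.8333
Sample variance = 16195.8333 / 95 = 170.4825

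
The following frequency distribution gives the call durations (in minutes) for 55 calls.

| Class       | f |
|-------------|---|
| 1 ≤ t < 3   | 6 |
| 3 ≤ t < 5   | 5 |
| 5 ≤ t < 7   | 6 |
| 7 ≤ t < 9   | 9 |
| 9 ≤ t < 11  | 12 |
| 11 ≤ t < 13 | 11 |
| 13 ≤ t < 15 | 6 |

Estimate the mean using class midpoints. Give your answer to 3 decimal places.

Midpoints: 2, 4, 6, 8, 10, 12, 14
Σfm = 6×2 + 5×4 + 6×6 + 9×8 + 12×10 + 11×12 + 6×14 = 476
n = Σf = 55
Mean = 476 / 55 = 8.6545

8.655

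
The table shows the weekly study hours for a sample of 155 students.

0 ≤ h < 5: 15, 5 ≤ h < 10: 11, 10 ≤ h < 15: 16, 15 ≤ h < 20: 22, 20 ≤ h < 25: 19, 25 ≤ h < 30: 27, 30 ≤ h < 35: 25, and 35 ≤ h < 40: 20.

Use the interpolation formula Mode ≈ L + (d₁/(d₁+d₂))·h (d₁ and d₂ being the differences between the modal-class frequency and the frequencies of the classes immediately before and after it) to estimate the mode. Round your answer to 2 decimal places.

29.00

Modal class: 25 ≤ h < 30 (highest frequency 27).
d₁ = 27 − 19 = 8, d₂ = 27 − 25 = 2
Mode ≈ 25 + (8/(8+2)) × 5 = 25 + 4.0000 = 29.0000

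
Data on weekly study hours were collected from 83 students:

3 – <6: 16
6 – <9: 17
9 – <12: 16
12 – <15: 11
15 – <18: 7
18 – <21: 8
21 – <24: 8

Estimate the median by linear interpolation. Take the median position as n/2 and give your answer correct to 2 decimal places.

10.59

Cumulative frequencies: 16, 33, 49, 60, 67, 75, 83
n = 83; position = n/2 = 41.5.
This falls in the class 9 – <12: L = 9, F = 33, f = 16, h = 3.
Median ≈ 9 + ((41.5 − 33) / 16) × 3 = 10.5938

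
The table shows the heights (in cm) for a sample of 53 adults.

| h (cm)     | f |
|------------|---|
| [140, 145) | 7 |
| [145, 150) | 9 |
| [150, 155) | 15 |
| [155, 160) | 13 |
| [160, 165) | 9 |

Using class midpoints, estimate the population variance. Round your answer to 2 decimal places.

Midpoints: 142.5, 147.5, 152.5, 157.5, 162.5
n = 53, Σfm = 8122.5, mean = 153.2547
Σfm² = 1246931.25
Σf(m − x̄)² = Σfm² − (Σfm)²/n = 1246931.25 − 8122.5²/53 = 2119.8113
Population variance = 2119.8113 / 53 = 39.9964

40.00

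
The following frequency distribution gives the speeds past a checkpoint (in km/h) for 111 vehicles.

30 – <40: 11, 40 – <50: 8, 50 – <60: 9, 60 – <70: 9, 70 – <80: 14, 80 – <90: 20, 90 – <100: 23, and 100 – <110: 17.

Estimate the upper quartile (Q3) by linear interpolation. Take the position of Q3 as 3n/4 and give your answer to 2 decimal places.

95.33

Cumulative frequencies: 11, 19, 28, 37, 51, 71, 94, 111
n = 111; position = 3n/4 = 83.25.
This falls in the class 90 – <100: L = 90, F = 71, f = 23, h = 10.
Upper quartile ≈ 90 + ((83.25 − 71) / 23) × 10 = 95.3261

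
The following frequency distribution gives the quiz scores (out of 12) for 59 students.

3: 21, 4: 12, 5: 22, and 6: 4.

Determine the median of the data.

4

Cumulative frequencies: 21, 33, 55, 59
n = 59, so the median is the value in position (n+1)/2 = 30.
Position 30 falls at value 4.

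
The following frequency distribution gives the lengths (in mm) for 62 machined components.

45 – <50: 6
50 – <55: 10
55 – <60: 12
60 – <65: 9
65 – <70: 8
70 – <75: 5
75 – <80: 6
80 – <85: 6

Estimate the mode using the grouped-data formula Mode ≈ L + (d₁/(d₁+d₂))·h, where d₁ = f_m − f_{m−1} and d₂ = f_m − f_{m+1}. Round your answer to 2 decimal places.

Modal class: 55 – <60 (highest frequency 12).
d₁ = 12 − 10 = 2, d₂ = 12 − 9 = 3
Mode ≈ 55 + (2/(2+3)) × 5 = 55 + 2.0000 = 57.0000

57.00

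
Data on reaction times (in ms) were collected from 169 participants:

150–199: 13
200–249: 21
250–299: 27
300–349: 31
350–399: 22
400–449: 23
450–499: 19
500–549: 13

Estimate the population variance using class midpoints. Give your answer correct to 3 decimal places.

10248.941

Midpoints: 174.5, 224.5, 274.5, 324.5, 374.5, 424.5, 474.5, 524.5
n = 169, Σfm = 58290.5, mean = 344.9142
Σfm² = 21837292.25
Σf(m − x̄)² = Σfm² − (Σfm)²/n = 21837292.25 − 58290.5²/169 = 1732071.0059
Population variance = 1732071.0059 / 169 = 10248.9409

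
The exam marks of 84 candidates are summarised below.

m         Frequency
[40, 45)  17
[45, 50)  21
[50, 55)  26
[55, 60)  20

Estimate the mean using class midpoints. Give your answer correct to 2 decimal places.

50.42

Midpoints: 42.5, 47.5, 52.5, 57.5
Σfm = 17×42.5 + 21×47.5 + 26×52.5 + 20×57.5 = 4235
n = Σf = 84
Mean = 4235 / 84 = 50.4167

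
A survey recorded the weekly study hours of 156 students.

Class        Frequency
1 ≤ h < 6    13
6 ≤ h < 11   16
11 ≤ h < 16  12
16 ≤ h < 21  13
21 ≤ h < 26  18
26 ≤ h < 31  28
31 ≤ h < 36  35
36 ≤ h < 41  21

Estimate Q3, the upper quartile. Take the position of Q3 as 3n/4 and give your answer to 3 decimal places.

33.429

Cumulative frequencies: 13, 29, 41, 54, 72, 100, 135, 156
n = 156; position = 3n/4 = 117.
This falls in the class 31 ≤ h < 36: L = 31, F = 100, f = 35, h = 5.
Upper quartile ≈ 31 + ((117 − 100) / 35) × 5 = 33.4286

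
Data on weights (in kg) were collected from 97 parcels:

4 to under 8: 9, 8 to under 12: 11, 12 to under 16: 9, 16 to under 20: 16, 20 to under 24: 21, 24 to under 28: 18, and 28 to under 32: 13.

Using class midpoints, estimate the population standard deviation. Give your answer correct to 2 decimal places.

7.37

Midpoints: 6, 10, 14, 18, 22, 26, 30
n = 97, Σfm = 1898, mean = 19.5670
Σfm² = 42404
Σf(m − x̄)² = Σfm² − (Σfm)²/n = 42404 − 1898²/97 = 5265.8144
Population variance = 5265.8144 / 97 = 54.2867
Standard deviation = √54.2867 = 7.3680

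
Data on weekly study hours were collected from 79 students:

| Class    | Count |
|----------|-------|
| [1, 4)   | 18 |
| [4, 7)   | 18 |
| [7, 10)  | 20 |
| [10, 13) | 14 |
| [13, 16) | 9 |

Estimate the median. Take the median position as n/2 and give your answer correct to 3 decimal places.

Cumulative frequencies: 18, 36, 56, 70, 79
n = 79; position = n/2 = 39.5.
This falls in the class [7, 10): L = 7, F = 36, f = 20, h = 3.
Median ≈ 7 + ((39.5 − 36) / 20) × 3 = 7.5250

7.525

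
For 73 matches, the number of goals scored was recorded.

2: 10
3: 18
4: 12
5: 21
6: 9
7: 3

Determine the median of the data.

4

Cumulative frequencies: 10, 28, 40, 61, 70, 73
n = 73, so the median is the value in position (n+1)/2 = 37.
Position 37 falls at value 4.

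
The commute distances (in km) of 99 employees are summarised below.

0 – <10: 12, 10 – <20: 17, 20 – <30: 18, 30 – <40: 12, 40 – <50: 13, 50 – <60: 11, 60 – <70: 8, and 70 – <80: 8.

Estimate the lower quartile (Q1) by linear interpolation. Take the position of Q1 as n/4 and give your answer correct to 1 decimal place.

17.5

Cumulative frequencies: 12, 29, 47, 59, 72, 83, 91, 99
n = 99; position = n/4 = 24.75.
This falls in the class 10 – <20: L = 10, F = 12, f = 17, h = 10.
Lower quartile ≈ 10 + ((24.75 − 12) / 17) × 10 = 17.5000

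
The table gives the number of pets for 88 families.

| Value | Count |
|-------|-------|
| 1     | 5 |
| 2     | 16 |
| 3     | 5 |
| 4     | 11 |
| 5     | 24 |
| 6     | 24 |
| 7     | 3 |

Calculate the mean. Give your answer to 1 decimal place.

4.3

Values: 1, 2, 3, 4, 5, 6, 7
Σfx = 5×1 + 16×2 + 5×3 + 11×4 + 24×5 + 24×6 + 3×7 = 381
n = Σf = 88
Mean = 381 / 88 = 4.3295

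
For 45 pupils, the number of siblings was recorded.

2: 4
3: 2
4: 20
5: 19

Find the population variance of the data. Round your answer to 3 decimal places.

Values: 2, 3, 4, 5
n = 45, Σfx = 189, mean = 4.2000
Σfx² = 829
Σf(x − x̄)² = Σfx² − (Σfx)²/n = 829 − 189²/45 = 35.2000
Population variance = 35.2000 / 45 = 0.7822

0.782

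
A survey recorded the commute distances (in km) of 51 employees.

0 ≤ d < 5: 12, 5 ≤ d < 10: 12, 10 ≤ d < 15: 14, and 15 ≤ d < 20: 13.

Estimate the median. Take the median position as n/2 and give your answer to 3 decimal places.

Cumulative frequencies: 12, 24, 38, 51
n = 51; position = n/2 = 25.5.
This falls in the class 10 ≤ d < 15: L = 10, F = 24, f = 14, h = 5.
Median ≈ 10 + ((25.5 − 24) / 14) × 5 = 10.5357

10.536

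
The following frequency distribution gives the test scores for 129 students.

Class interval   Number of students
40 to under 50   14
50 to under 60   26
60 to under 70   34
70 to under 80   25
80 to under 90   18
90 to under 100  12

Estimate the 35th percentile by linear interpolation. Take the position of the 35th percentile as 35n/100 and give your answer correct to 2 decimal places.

61.51

Cumulative frequencies: 14, 40, 74, 99, 117, 129
n = 129; position = 35n/100 = 45.15.
This falls in the class 60 to under 70: L = 60, F = 40, f = 34, h = 10.
35th percentile ≈ 60 + ((45.15 − 40) / 34) × 10 = 61.5147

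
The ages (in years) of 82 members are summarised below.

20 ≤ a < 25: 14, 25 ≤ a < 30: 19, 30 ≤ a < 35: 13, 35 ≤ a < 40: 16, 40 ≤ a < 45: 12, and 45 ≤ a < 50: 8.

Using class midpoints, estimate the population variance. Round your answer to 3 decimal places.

Midpoints: 22.5, 27.5, 32.5, 37.5, 42.5, 47.5
n = 82, Σfm = 2750, mean = 33.5366
Σfm² = 97412.5
Σf(m − x̄)² = Σfm² − (Σfm)²/n = 97412.5 − 2750²/82 = 5186.8902
Population variance = 5186.8902 / 82 = 63.2548

63.255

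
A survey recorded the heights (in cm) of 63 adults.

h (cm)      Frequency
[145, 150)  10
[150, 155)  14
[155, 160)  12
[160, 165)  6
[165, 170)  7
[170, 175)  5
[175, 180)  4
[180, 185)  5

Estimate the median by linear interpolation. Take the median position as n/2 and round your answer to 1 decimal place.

158.1

Cumulative frequencies: 10, 24, 36, 42, 49, 54, 58, 63
n = 63; position = n/2 = 31.5.
This falls in the class [155, 160): L = 155, F = 24, f = 12, h = 5.
Median ≈ 155 + ((31.5 − 24) / 12) × 5 = 158.1250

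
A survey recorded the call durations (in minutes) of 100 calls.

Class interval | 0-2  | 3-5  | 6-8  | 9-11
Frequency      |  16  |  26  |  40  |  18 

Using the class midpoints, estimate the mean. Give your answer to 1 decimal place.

Midpoints: 1, 4, 7, 10
Σfm = 16×1 + 26×4 + 40×7 + 18×10 = 580
n = Σf = 100
Mean = 580 / 100 = 5.8000

5.8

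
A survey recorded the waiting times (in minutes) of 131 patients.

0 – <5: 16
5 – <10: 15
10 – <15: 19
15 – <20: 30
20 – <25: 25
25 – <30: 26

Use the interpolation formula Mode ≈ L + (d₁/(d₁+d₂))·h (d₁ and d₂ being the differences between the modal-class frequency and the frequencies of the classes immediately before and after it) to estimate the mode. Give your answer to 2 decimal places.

18.44

Modal class: 15 – <20 (highest frequency 30).
d₁ = 30 − 19 = 11, d₂ = 30 − 25 = 5
Mode ≈ 15 + (11/(11+5)) × 5 = 15 + 3.4375 = 18.4375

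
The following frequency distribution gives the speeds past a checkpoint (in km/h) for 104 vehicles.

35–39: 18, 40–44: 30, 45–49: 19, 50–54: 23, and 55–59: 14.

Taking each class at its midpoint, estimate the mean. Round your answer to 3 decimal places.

46.279

Midpoints: 37, 42, 47, 52, 57
Σfm = 18×37 + 30×42 + 19×47 + 23×52 + 14×57 = 4813
n = Σf = 104
Mean = 4813 / 104 = 46.2788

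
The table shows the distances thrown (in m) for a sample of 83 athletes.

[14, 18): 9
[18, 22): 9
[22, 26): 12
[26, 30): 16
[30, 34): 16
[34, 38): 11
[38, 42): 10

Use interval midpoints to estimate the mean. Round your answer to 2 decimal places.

28.53

Midpoints: 16, 20, 24, 28, 32, 36, 40
Σfm = 9×16 + 9×20 + 12×24 + 16×28 + 16×32 + 11×36 + 10×40 = 2368
n = Σf = 83
Mean = 2368 / 83 = 28.5301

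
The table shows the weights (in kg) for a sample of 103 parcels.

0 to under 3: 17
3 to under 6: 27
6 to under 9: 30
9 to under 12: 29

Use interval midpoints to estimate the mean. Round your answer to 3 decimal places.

6.568

Midpoints: 1.5, 4.5, 7.5, 10.5
Σfm = 17×1.5 + 27×4.5 + 30×7.5 + 29×10.5 = 676.5
n = Σf = 103
Mean = 676.5 / 103 = 6.5680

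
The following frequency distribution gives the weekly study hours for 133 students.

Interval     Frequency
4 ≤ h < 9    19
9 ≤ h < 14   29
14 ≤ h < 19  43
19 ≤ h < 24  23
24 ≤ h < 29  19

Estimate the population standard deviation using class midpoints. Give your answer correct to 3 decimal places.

6.188

Midpoints: 6.5, 11.5, 16.5, 21.5, 26.5
n = 133, Σfm = 2164.5, mean = 16.2744
Σfm² = 40319.25
Σf(m − x̄)² = Σfm² − (Σfm)²/n = 40319.25 − 2164.5²/133 = 5093.2331
Population variance = 5093.2331 / 133 = 38.2950
Standard deviation = √38.2950 = 6.1883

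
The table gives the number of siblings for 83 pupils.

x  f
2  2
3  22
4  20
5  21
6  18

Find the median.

4

Cumulative frequencies: 2, 24, 44, 65, 83
n = 83, so the median is the value in position (n+1)/2 = 42.
Position 42 falls at value 4.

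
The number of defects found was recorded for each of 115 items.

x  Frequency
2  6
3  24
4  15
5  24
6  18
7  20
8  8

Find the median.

5

Cumulative frequencies: 6, 30, 45, 69, 87, 107, 115
n = 115, so the median is the value in position (n+1)/2 = 58.
Position 58 falls at value 5.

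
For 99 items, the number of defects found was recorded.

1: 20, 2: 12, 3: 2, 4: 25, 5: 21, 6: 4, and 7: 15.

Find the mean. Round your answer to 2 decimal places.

3.88

Values: 1, 2, 3, 4, 5, 6, 7
Σfx = 20×1 + 12×2 + 2×3 + 25×4 + 21×5 + 4×6 + 15×7 = 384
n = Σf = 99
Mean = 384 / 99 = 3.8788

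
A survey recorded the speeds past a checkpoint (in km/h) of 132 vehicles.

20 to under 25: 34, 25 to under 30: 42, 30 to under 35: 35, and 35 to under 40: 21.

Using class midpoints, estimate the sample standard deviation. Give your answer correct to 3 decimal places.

5.150

Midpoints: 22.5, 27.5, 32.5, 37.5
n = 132, Σfm = 3845, mean = 29.1288
Σfm² = 115475
Σf(m − x̄)² = Σfm² − (Σfm)²/n = 115475 − 3845²/132 = 3474.8106
Sample variance = 3474.8106 / 131 = 26.5253
Standard deviation = √26.5253 = 5.1503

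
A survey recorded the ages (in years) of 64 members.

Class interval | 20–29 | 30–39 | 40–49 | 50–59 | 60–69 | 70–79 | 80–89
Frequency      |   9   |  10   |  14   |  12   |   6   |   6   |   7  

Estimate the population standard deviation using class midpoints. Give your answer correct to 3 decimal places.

18.559

Midpoints: 24.5, 34.5, 44.5, 54.5, 64.5, 74.5, 84.5
n = 64, Σfm = 3268, mean = 51.0625
Σfm² = 188916
Σf(m − x̄)² = Σfm² − (Σfm)²/n = 188916 − 3268²/64 = 22043.7500
Population variance = 22043.7500 / 64 = 344.4336
Standard deviation = √344.4336 = 18.5589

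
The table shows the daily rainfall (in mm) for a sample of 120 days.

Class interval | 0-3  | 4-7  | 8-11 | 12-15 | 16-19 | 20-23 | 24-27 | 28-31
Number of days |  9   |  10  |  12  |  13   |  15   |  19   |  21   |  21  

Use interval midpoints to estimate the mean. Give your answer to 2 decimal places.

Midpoints: 1.5, 5.5, 9.5, 13.5, 17.5, 21.5, 25.5, 29.5
Σfm = 9×1.5 + 10×5.5 + 12×9.5 + 13×13.5 + 15×17.5 + 19×21.5 + 21×25.5 + 21×29.5 = 2184
n = Σf = 120
Mean = 2184 / 120 = 18.2000

18.20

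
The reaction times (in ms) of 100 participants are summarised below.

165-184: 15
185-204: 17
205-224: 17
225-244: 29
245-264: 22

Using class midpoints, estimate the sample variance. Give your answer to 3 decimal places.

756.525

Midpoints: 174.5, 194.5, 214.5, 234.5, 254.5
n = 100, Σfm = 21970, mean = 219.7000
Σfm² = 4901705
Σf(m − x̄)² = Σfm² − (Σfm)²/n = 4901705 − 21970²/100 = 74896.0000
Sample variance = 74896.0000 / 99 = 756.5253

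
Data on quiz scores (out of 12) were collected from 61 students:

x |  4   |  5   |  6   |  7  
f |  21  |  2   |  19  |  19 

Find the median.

Cumulative frequencies: 21, 23, 42, 61
n = 61, so the median is the value in position (n+1)/2 = 31.
Position 31 falls at value 6.

6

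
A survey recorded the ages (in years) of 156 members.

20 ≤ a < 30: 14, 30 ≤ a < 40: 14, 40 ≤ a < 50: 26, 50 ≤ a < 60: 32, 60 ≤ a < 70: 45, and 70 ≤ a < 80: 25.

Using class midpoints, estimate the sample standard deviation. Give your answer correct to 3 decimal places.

Midpoints: 25, 35, 45, 55, 65, 75
n = 156, Σfm = 8570, mean = 54.9359
Σfm² = 506100
Σf(m − x̄)² = Σfm² − (Σfm)²/n = 506100 − 8570²/156 = 35299.3590
Sample variance = 35299.3590 / 155 = 227.7378
Standard deviation = √227.7378 = 15.0910

15.091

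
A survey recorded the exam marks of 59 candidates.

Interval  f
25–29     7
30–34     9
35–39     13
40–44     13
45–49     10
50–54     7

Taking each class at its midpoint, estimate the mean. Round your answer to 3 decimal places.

39.627

Midpoints: 27, 32, 37, 42, 47, 52
Σfm = 7×27 + 9×32 + 13×37 + 13×42 + 10×47 + 7×52 = 2338
n = Σf = 59
Mean = 2338 / 59 = 39.6271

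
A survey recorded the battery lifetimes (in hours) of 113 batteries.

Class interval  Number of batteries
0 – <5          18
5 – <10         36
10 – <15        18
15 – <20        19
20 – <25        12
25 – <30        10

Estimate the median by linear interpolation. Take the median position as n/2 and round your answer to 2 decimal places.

Cumulative frequencies: 18, 54, 72, 91, 103, 113
n = 113; position = n/2 = 56.5.
This falls in the class 10 – <15: L = 10, F = 54, f = 18, h = 5.
Median ≈ 10 + ((56.5 − 54) / 18) × 5 = 10.6944

10.69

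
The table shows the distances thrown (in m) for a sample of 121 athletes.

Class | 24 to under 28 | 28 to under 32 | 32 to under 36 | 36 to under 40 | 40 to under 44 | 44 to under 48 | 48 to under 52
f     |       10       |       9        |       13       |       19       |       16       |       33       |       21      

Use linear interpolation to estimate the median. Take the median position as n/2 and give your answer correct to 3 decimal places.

Cumulative frequencies: 10, 19, 32, 51, 67, 100, 121
n = 121; position = n/2 = 60.5.
This falls in the class 40 to under 44: L = 40, F = 51, f = 16, h = 4.
Median ≈ 40 + ((60.5 − 51) / 16) × 4 = 42.3750

42.375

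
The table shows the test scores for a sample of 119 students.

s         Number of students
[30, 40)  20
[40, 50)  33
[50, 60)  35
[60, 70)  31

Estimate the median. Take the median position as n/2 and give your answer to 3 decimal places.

Cumulative frequencies: 20, 53, 88, 119
n = 119; position = n/2 = 59.5.
This falls in the class [50, 60): L = 50, F = 53, f = 35, h = 10.
Median ≈ 50 + ((59.5 − 53) / 35) × 10 = 51.8571

51.857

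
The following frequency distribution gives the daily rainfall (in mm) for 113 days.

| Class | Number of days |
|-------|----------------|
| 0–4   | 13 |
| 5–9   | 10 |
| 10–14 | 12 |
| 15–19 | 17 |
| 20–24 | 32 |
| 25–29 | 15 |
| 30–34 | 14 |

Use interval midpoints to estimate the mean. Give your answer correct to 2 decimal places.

Midpoints: 2, 7, 12, 17, 22, 27, 32
Σfm = 13×2 + 10×7 + 12×12 + 17×17 + 32×22 + 15×27 + 14×32 = 2086
n = Σf = 113
Mean = 2086 / 113 = 18.4602

18.46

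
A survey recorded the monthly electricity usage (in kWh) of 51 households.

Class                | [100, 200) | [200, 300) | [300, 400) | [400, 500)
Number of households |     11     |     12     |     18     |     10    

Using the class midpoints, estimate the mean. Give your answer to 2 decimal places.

302.94

Midpoints: 150, 250, 350, 450
Σfm = 11×150 + 12×250 + 18×350 + 10×450 = 15450
n = Σf = 51
Mean = 15450 / 51 = 302.9412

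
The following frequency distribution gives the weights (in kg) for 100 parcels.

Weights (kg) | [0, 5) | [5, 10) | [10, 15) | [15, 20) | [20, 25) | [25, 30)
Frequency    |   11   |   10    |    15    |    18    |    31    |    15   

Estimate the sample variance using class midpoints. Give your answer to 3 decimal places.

61.745

Midpoints: 2.5, 7.5, 12.5, 17.5, 22.5, 27.5
n = 100, Σfm = 1715, mean = 17.1500
Σfm² = 35525
Σf(m − x̄)² = Σfm² − (Σfm)²/n = 35525 − 1715²/100 = 6112.7500
Sample variance = 6112.7500 / 99 = 61.7449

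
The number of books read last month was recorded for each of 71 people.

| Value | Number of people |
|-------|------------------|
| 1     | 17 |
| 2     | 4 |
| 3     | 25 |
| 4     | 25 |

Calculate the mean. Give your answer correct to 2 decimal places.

Values: 1, 2, 3, 4
Σfx = 17×1 + 4×2 + 25×3 + 25×4 = 200
n = Σf = 71
Mean = 200 / 71 = 2.8169

2.82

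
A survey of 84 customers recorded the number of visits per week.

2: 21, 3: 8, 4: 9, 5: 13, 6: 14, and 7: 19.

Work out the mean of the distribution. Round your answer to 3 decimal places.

Values: 2, 3, 4, 5, 6, 7
Σfx = 21×2 + 8×3 + 9×4 + 13×5 + 14×6 + 19×7 = 384
n = Σf = 84
Mean = 384 / 84 = 4.5714

4.571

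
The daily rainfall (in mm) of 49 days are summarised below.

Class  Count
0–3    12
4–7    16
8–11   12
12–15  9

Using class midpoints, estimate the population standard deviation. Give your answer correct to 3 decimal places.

4.175

Midpoints: 1.5, 5.5, 9.5, 13.5
n = 49, Σfm = 341.5, mean = 6.9694
Σfm² = 3234.25
Σf(m − x̄)² = Σfm² − (Σfm)²/n = 3234.25 − 341.5²/49 = 854.2041
Population variance = 854.2041 / 49 = 17.4327
Standard deviation = √17.4327 = 4.1753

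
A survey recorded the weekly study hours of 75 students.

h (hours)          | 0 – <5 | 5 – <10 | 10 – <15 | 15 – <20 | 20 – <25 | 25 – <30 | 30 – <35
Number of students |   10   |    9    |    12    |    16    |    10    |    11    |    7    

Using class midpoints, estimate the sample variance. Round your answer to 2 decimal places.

Midpoints: 2.5, 7.5, 12.5, 17.5, 22.5, 27.5, 32.5
n = 75, Σfm = 1277.5, mean = 17.0333
Σfm² = 28118.75
Σf(m − x̄)² = Σfm² − (Σfm)²/n = 28118.75 − 1277.5²/75 = 6358.6667
Sample variance = 6358.6667 / 74 = 85.9279

85.93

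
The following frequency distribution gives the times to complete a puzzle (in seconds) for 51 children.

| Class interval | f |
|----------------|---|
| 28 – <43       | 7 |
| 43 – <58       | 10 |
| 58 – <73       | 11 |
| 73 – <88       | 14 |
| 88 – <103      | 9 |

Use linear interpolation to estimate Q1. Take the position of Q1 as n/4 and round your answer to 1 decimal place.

Cumulative frequencies: 7, 17, 28, 42, 51
n = 51; position = n/4 = 12.75.
This falls in the class 43 – <58: L = 43, F = 7, f = 10, h = 15.
Lower quartile ≈ 43 + ((12.75 − 7) / 10) × 15 = 51.6250

51.6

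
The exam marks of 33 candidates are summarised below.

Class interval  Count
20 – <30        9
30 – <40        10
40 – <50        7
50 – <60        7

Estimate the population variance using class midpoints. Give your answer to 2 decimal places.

Midpoints: 25, 35, 45, 55
n = 33, Σfm = 1275, mean = 38.6364
Σfm² = 53225
Σf(m − x̄)² = Σfm² − (Σfm)²/n = 53225 − 1275²/33 = 3963.6364
Population variance = 3963.6364 / 33 = 120.1102

120.11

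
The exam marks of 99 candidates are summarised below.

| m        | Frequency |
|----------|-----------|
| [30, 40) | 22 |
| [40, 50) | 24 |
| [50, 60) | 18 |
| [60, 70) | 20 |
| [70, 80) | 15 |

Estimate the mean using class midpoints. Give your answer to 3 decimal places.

53.182

Midpoints: 35, 45, 55, 65, 75
Σfm = 22×35 + 24×45 + 18×55 + 20×65 + 15×75 = 5265
n = Σf = 99
Mean = 5265 / 99 = 53.1818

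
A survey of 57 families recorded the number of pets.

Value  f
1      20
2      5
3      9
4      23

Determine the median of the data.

3

Cumulative frequencies: 20, 25, 34, 57
n = 57, so the median is the value in position (n+1)/2 = 29.
Position 29 falls at value 3.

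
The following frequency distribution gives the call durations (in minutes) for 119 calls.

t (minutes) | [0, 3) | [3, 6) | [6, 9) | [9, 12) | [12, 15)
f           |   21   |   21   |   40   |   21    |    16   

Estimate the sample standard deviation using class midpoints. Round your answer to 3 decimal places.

Midpoints: 1.5, 4.5, 7.5, 10.5, 13.5
n = 119, Σfm = 862.5, mean = 7.2479
Σfm² = 7953.75
Σf(m − x̄)² = Σfm² − (Σfm)²/n = 7953.75 − 862.5²/119 = 1702.4370
Sample variance = 1702.4370 / 118 = 14.4274
Standard deviation = √14.4274 = 3.7983

3.798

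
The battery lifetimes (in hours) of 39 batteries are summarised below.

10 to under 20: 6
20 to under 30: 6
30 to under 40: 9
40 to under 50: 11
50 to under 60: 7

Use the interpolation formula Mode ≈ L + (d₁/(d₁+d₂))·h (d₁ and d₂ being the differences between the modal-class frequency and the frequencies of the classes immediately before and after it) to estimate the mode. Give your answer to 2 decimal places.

43.33

Modal class: 40 to under 50 (highest frequency 11).
d₁ = 11 − 9 = 2, d₂ = 11 − 7 = 4
Mode ≈ 40 + (2/(2+4)) × 10 = 40 + 3.3333 = 43.3333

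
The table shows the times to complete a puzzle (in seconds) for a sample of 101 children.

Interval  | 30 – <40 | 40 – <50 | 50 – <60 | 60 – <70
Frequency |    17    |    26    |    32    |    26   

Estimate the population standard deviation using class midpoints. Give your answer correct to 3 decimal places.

Midpoints: 35, 45, 55, 65
n = 101, Σfm = 5215, mean = 51.6337
Σfm² = 280125
Σf(m − x̄)² = Σfm² − (Σfm)²/n = 280125 − 5215²/101 = 10855.4455
Population variance = 10855.4455 / 101 = 107.4797
Standard deviation = √107.4797 = 10.3672

10.367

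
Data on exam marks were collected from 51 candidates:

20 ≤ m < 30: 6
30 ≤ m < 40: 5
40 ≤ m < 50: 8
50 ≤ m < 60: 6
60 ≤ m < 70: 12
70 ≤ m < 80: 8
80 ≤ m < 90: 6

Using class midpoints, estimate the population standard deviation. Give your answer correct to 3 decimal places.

Midpoints: 25, 35, 45, 55, 65, 75, 85
n = 51, Σfm = 2905, mean = 56.9608
Σfm² = 183275
Σf(m − x̄)² = Σfm² − (Σfm)²/n = 183275 − 2905²/51 = 17803.9216
Population variance = 17803.9216 / 51 = 349.0965
Standard deviation = √349.0965 = 18.6841

18.684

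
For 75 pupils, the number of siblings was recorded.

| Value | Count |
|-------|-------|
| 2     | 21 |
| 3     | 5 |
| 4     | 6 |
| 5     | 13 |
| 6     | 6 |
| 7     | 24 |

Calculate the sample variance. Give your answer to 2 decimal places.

Values: 2, 3, 4, 5, 6, 7
n = 75, Σfx = 350, mean = 4.6667
Σfx² = 1942
Σf(x − x̄)² = Σfx² − (Σfx)²/n = 1942 − 350²/75 = 308.6667
Sample variance = 308.6667 / 74 = 4.1712

4.17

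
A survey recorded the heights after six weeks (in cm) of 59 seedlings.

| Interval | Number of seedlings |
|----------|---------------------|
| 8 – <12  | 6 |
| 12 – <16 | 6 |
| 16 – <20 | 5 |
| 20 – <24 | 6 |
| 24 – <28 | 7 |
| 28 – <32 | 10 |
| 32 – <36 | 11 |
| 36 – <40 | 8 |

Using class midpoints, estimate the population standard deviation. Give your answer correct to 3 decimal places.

9.049

Midpoints: 10, 14, 18, 22, 26, 30, 34, 38
n = 59, Σfm = 1526, mean = 25.8644
Σfm² = 44300
Σf(m − x̄)² = Σfm² − (Σfm)²/n = 44300 − 1526²/59 = 4830.9153
Population variance = 4830.9153 / 59 = 81.8799
Standard deviation = √81.8799 = 9.0488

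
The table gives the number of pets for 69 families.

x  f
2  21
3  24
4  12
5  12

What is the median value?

3

Cumulative frequencies: 21, 45, 57, 69
n = 69, so the median is the value in position (n+1)/2 = 35.
Position 35 falls at value 3.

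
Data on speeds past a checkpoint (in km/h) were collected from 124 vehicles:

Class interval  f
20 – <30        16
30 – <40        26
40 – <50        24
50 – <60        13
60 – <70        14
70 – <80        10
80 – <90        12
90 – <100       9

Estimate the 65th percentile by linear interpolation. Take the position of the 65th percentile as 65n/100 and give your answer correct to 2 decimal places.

Cumulative frequencies: 16, 42, 66, 79, 93, 103, 115, 124
n = 124; position = 65n/100 = 80.6.
This falls in the class 60 – <70: L = 60, F = 79, f = 14, h = 10.
65th percentile ≈ 60 + ((80.6 − 79) / 14) × 10 = 61.1429

61.14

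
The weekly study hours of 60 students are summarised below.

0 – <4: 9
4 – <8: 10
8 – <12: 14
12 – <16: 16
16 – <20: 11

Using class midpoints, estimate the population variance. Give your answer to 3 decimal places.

Midpoints: 2, 6, 10, 14, 18
n = 60, Σfm = 640, mean = 10.6667
Σfm² = 8496
Σf(m − x̄)² = Σfm² − (Σfm)²/n = 8496 − 640²/60 = 1669.3333
Population variance = 1669.3333 / 60 = 27.8222

27.822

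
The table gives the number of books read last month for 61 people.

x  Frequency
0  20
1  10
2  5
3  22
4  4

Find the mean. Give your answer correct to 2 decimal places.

Values: 0, 1, 2, 3, 4
Σfx = 20×0 + 10×1 + 5×2 + 22×3 + 4×4 = 102
n = Σf = 61
Mean = 102 / 61 = 1.6721

1.67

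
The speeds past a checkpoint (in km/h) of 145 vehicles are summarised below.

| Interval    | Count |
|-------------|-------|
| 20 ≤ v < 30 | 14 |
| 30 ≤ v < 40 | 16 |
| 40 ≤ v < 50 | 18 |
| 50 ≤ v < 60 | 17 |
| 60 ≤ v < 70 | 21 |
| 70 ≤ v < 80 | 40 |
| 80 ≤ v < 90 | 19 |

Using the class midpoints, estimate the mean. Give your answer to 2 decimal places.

59.55

Midpoints: 25, 35, 45, 55, 65, 75, 85
Σfm = 14×25 + 16×35 + 18×45 + 17×55 + 21×65 + 40×75 + 19×85 = 8635
n = Σf = 145
Mean = 8635 / 145 = 59.5517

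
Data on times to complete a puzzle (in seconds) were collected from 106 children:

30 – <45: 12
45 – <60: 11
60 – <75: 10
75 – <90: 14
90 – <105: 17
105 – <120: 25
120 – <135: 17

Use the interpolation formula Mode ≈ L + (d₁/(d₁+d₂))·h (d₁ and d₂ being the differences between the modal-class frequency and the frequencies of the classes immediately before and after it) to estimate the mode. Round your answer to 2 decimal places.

Modal class: 105 – <120 (highest frequency 25).
d₁ = 25 − 17 = 8, d₂ = 25 − 17 = 8
Mode ≈ 105 + (8/(8+8)) × 15 = 105 + 7.5000 = 112.5000

112.50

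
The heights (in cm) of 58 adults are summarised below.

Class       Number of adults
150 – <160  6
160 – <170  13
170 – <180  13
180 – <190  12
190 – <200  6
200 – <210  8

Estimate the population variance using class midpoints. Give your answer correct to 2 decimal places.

234.27

Midpoints: 155, 165, 175, 185, 195, 205
n = 58, Σfm = 10380, mean = 178.9655
Σfm² = 1871250
Σf(m − x̄)² = Σfm² − (Σfm)²/n = 1871250 − 10380²/58 = 13587.9310
Population variance = 13587.9310 / 58 = 234.2747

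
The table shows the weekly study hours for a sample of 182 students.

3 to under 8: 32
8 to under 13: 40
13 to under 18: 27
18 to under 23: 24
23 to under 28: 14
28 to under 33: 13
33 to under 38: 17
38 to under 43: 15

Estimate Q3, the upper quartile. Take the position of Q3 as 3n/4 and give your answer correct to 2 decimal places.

27.82

Cumulative frequencies: 32, 72, 99, 123, 137, 150, 167, 182
n = 182; position = 3n/4 = 136.5.
This falls in the class 23 to under 28: L = 23, F = 123, f = 14, h = 5.
Upper quartile ≈ 23 + ((136.5 − 123) / 14) × 5 = 27.8214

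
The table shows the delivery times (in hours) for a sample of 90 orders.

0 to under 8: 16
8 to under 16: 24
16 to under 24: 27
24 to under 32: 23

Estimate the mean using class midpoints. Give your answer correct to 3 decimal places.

17.067

Midpoints: 4, 12, 20, 28
Σfm = 16×4 + 24×12 + 27×20 + 23×28 = 1536
n = Σf = 90
Mean = 1536 / 90 = 17.0667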